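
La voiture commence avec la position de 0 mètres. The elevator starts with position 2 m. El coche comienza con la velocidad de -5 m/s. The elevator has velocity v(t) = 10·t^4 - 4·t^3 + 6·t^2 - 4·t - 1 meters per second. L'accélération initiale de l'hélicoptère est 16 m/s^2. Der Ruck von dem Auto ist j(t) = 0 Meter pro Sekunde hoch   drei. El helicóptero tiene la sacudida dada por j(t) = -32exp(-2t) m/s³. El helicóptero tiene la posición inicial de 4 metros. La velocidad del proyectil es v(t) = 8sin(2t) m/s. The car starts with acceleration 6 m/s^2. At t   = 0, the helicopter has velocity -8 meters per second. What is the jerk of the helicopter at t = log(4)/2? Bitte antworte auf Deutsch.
Mit j(t) = -32·exp(-2·t) und Einsetzen von t = log(4)/2, finden wir j = -8.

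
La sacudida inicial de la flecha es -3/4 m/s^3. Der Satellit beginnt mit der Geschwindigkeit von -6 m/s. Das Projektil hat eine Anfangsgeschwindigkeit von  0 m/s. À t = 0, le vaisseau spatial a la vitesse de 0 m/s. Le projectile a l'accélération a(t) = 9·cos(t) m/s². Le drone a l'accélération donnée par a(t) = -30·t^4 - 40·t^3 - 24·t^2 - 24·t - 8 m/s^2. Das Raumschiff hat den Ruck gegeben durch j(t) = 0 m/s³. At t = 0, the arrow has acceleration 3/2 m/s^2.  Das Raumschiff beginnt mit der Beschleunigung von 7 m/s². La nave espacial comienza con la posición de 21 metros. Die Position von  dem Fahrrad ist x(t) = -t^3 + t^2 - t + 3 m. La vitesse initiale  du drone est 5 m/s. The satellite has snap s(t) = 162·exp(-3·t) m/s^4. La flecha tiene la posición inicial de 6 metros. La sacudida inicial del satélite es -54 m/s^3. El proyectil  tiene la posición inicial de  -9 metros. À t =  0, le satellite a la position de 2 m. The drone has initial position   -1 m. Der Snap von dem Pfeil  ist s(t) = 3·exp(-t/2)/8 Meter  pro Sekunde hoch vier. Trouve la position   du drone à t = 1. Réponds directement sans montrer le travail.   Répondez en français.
La position à t = 1 est x = -9.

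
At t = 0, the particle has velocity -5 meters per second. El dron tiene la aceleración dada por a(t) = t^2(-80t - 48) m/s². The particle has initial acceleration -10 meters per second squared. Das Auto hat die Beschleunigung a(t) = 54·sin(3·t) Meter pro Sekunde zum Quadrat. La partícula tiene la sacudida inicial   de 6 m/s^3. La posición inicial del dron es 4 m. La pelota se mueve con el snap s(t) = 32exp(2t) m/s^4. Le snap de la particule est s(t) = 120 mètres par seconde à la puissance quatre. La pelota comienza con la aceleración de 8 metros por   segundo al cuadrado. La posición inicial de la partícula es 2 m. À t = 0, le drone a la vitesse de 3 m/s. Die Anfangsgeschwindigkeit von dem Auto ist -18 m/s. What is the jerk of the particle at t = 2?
We must find the antiderivative of our snap equation s(t) = 120 1 time. The integral of snap is jerk. Using j(0) = 6, we get j(t) = 120·t + 6. From the given jerk equation j(t) = 120·t + 6, we substitute t = 2 to get j = 246.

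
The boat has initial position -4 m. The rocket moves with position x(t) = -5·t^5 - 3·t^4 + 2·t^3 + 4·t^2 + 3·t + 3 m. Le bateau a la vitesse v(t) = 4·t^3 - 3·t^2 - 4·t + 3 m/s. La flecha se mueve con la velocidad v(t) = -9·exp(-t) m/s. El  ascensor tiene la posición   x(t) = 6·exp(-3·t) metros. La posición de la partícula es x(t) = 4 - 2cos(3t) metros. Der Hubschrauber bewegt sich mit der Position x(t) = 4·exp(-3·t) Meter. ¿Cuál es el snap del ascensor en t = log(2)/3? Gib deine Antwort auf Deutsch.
Ausgehend von der Position x(t) = 6·exp(-3·t), nehmen wir 4 Ableitungen. Mit d/dt von x(t) finden wir v(t) = -18·exp(-3·t). Durch Ableiten von der Geschwindigkeit erhalten wir die Beschleunigung: a(t) = 54·exp(-3·t). Mit d/dt von a(t) finden wir j(t) = -162·exp(-3·t). Die Ableitung von dem Ruck ergibt den Snap: s(t) = 486·exp(-3·t). Mit s(t) = 486·exp(-3·t) und Einsetzen von t = log(2)/3, finden wir s = 243.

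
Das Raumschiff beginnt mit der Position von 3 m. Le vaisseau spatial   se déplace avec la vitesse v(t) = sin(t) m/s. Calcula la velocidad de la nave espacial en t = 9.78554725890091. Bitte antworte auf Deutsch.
Mit v(t) = sin(t) und Einsetzen von t = 9.78554725890091, finden wir v = -0.352994112640439.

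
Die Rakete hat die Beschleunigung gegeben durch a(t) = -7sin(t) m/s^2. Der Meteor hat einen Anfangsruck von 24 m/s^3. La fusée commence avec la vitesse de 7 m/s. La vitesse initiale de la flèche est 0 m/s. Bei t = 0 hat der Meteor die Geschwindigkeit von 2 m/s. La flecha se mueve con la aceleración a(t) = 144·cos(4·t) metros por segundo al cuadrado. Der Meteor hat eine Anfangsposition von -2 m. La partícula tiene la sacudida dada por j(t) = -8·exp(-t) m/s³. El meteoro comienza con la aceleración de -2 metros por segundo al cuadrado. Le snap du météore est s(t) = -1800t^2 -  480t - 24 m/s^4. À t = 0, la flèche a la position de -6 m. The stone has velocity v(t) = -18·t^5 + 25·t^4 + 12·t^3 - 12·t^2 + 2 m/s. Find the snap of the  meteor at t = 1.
From the given snap equation s(t) = -1800·t^2 - 480·t - 24, we substitute t = 1 to get s = -2304.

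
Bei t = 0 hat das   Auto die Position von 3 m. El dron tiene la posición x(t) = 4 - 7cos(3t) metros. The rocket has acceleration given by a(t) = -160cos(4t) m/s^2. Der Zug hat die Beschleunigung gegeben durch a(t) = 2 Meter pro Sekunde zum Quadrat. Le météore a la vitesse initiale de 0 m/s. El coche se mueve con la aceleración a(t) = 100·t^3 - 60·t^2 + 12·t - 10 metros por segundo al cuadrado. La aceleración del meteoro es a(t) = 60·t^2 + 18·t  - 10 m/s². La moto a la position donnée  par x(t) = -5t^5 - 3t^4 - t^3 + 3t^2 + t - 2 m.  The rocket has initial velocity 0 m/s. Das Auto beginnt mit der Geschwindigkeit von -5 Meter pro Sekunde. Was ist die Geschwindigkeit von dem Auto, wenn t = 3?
Wir müssen das Integral unserer Gleichung für die Beschleunigung a(t) = 100·t^3 - 60·t^2 + 12·t - 10 1-mal finden. Durch Integration von der Beschleunigung und Verwendung der Anfangsbedingung v(0) = -5, erhalten wir v(t) = 25·t^4 - 20·t^3 + 6·t^2 - 10·t - 5. Mit v(t) = 25·t^4 - 20·t^3 + 6·t^2 - 10·t - 5 und Einsetzen von t = 3, finden wir v = 1504.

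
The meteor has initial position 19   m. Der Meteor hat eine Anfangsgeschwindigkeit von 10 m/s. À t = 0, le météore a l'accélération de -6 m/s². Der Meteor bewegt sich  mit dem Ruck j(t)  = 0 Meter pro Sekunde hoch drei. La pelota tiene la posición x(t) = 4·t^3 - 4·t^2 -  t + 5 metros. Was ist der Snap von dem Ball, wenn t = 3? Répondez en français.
En partant de la position x(t) = 4·t^3 - 4·t^2 - t + 5, nous prenons 4 dérivées. La dérivée de la position donne la vitesse: v(t) = 12·t^2 - 8·t - 1. En dérivant la vitesse, nous obtenons l'accélération: a(t) = 24·t - 8. En prenant d/dt de a(t), nous trouvons j(t) = 24. En prenant d/dt de j(t), nous trouvons s(t) = 0. En utilisant s(t) = 0 et en substituant t = 3, nous trouvons s = 0.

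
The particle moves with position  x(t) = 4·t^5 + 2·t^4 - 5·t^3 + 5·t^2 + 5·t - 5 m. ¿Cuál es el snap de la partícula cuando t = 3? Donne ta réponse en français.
Pour résoudre ceci, nous devons prendre 4 dérivées de notre équation de la position x(t) = 4·t^5 + 2·t^4 - 5·t^3 + 5·t^2 + 5·t - 5. La dérivée de la position donne la vitesse: v(t) = 20·t^4 + 8·t^3 - 15·t^2 + 10·t + 5. En prenant d/dt de v(t), nous trouvons a(t) = 80·t^3 + 24·t^2 - 30·t + 10. La dérivée de l'accélération donne le jerk: j(t) = 240·t^2 + 48·t - 30. En prenant d/dt de j(t), nous trouvons s(t) = 480·t + 48. De l'équation du snap s(t) = 480·t + 48, nous substituons t = 3 pour obtenir s = 1488.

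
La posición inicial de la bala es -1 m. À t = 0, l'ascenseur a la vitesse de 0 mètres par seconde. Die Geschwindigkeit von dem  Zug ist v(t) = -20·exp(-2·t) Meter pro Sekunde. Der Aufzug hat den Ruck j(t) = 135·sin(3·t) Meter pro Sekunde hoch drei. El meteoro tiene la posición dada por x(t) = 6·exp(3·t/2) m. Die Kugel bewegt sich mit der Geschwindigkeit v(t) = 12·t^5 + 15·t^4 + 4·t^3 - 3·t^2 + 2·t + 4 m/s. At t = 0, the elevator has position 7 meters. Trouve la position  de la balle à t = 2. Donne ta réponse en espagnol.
Para resolver esto, necesitamos tomar 1 antiderivada de nuestra ecuación de la velocidad v(t) = 12·t^5 + 15·t^4 + 4·t^3 - 3·t^2 + 2·t + 4. La integral de la velocidad, con x(0) = -1, da la posición: x(t) = 2·t^6 + 3·t^5 + t^4 - t^3 + t^2 + 4·t - 1. Tenemos la posición x(t) = 2·t^6 + 3·t^5 + t^4 - t^3 + t^2 + 4·t - 1. Sustituyendo t = 2: x(2) = 243.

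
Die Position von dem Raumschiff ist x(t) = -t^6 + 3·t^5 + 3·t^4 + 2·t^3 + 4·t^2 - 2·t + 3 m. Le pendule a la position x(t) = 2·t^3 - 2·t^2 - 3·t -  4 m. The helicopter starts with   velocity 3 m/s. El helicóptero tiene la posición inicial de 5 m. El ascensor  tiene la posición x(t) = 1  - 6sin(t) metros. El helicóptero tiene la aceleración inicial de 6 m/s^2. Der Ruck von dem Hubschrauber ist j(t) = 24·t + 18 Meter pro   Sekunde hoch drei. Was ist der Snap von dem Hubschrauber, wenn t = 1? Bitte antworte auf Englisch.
To solve this, we need to take 1 derivative of our jerk equation j(t) = 24·t + 18. Differentiating jerk, we get snap: s(t) = 24. Using s(t) = 24 and substituting t = 1, we find s = 24.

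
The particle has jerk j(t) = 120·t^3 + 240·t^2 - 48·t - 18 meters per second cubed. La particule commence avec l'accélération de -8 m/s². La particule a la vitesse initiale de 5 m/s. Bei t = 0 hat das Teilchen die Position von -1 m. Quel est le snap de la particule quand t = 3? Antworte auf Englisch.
Starting from jerk j(t) = 120·t^3 + 240·t^2 - 48·t - 18, we take 1 derivative. The derivative of jerk gives snap: s(t) = 360·t^2 + 480·t - 48. Using s(t) = 360·t^2 + 480·t - 48 and substituting t = 3, we find s = 4632.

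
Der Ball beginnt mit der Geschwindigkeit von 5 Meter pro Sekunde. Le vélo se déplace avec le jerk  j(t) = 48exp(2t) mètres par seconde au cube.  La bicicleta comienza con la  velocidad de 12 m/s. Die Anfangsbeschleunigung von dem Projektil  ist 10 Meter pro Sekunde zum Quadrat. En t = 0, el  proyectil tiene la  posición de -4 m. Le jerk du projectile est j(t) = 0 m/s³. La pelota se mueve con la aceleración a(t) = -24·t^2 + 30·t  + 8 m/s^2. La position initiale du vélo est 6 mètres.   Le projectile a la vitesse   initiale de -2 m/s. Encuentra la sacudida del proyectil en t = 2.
Usando j(t) = 0 y sustituyendo t = 2, encontramos j = 0.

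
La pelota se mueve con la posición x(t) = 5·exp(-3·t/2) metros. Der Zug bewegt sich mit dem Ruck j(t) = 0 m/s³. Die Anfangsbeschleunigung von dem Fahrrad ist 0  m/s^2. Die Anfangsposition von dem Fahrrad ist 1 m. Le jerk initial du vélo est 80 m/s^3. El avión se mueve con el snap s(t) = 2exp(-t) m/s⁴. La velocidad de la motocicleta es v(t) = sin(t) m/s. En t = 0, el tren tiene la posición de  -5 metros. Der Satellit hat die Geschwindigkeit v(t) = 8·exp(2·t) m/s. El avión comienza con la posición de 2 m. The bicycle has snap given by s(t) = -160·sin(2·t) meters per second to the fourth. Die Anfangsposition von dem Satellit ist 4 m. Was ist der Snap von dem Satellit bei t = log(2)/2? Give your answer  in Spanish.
Para resolver esto, necesitamos tomar 3 derivadas de nuestra ecuación de la velocidad v(t) = 8·exp(2·t). La derivada de la velocidad da la aceleración: a(t) = 16·exp(2·t). Derivando la aceleración, obtenemos la sacudida: j(t) = 32·exp(2·t). Tomando d/dt de j(t), encontramos s(t) = 64·exp(2·t). Tenemos el snap s(t) = 64·exp(2·t). Sustituyendo t = log(2)/2: s(log(2)/2) = 128.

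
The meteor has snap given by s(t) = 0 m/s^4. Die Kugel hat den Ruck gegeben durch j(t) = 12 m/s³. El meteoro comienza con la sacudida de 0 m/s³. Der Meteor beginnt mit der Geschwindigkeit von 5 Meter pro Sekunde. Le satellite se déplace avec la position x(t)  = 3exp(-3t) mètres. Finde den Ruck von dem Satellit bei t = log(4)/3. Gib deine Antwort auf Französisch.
Pour résoudre ceci, nous devons prendre 3 dérivées de notre équation de la position x(t) = 3·exp(-3·t). En prenant d/dt de x(t), nous trouvons v(t) = -9·exp(-3·t). En dérivant la vitesse, nous obtenons l'accélération: a(t) = 27·exp(-3·t). La dérivée de l'accélération donne le jerk: j(t) = -81·exp(-3·t). Nous avons le jerk j(t) = -81·exp(-3·t). En substituant t = log(4)/3: j(log(4)/3) = -81/4.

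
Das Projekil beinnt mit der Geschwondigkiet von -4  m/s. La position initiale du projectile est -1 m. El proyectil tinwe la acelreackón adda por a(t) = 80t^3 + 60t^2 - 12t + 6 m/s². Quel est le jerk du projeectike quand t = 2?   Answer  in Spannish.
Para resolver esto, necesitamos tomar 1 derivada de nuestra ecuación de la aceleración a(t) = 80·t^3 + 60·t^2 - 12·t + 6. Tomando d/dt de a(t), encontramos j(t) = 240·t^2 + 120·t - 12. Usando j(t) = 240·t^2 + 120·t - 12 y sustituyendo t = 2, encontramos j = 1188.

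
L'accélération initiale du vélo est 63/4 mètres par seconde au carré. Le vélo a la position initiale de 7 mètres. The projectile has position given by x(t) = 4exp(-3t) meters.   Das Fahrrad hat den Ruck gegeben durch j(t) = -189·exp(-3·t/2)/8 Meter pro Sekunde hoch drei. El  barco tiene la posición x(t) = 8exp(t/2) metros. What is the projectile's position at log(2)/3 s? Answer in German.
Aus der Gleichung für die Position x(t) = 4·exp(-3·t), setzen wir t = log(2)/3 ein und erhalten x = 2.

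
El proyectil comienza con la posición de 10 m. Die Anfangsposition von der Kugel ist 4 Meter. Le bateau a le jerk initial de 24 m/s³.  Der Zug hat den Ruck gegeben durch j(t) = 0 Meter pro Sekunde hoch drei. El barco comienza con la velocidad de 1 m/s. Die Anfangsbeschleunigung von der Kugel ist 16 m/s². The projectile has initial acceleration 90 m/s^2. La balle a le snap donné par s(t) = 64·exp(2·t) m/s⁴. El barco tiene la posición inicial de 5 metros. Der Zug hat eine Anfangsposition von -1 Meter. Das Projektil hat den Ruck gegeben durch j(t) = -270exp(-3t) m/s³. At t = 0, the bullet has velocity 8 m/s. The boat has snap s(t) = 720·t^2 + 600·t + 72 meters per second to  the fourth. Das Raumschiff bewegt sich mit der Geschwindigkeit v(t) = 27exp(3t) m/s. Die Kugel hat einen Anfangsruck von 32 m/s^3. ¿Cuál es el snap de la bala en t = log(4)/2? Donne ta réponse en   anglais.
From the given snap equation s(t) = 64·exp(2·t), we substitute t = log(4)/2 to get s = 256.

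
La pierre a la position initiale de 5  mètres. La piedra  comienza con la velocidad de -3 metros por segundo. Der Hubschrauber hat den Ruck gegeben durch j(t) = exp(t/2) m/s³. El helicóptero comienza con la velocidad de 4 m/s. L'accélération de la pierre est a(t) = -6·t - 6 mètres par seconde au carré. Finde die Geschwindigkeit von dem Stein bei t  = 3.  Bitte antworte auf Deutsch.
Um dies zu lösen, müssen wir 1 Integral unserer Gleichung für die Beschleunigung a(t) = -6·t - 6 finden. Die Stammfunktion von der Beschleunigung, mit v(0) = -3, ergibt die Geschwindigkeit: v(t) = -3·t^2 - 6·t - 3. Mit v(t) = -3·t^2 - 6·t - 3 und Einsetzen von t = 3, finden wir v = -48.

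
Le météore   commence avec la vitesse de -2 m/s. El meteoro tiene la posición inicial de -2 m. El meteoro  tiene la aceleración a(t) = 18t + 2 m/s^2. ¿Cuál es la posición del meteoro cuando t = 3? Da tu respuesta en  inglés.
To solve this, we need to take 2 integrals of our acceleration equation a(t) = 18·t + 2. Taking ∫a(t)dt and applying v(0) = -2, we find v(t) = 9·t^2 + 2·t - 2. The integral of velocity, with x(0) = -2, gives position: x(t) = 3·t^3 + t^2 - 2·t - 2. We have position x(t) = 3·t^3 + t^2 - 2·t - 2. Substituting t = 3: x(3) = 82.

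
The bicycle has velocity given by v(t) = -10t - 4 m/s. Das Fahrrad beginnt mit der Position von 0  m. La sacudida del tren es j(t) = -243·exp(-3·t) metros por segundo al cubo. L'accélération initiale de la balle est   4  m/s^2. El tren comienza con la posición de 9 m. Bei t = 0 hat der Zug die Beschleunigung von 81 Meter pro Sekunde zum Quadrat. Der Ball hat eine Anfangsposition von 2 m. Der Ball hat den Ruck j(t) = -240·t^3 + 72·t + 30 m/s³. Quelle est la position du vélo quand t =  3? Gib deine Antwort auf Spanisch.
Para resolver esto, necesitamos tomar 1 antiderivada de nuestra ecuación de la velocidad v(t) = -10·t - 4. Integrando la velocidad y usando la condición inicial x(0) = 0, obtenemos x(t) = -5·t^2 - 4·t. Tenemos la posición x(t) = -5·t^2 - 4·t. Sustituyendo t = 3: x(3) = -57.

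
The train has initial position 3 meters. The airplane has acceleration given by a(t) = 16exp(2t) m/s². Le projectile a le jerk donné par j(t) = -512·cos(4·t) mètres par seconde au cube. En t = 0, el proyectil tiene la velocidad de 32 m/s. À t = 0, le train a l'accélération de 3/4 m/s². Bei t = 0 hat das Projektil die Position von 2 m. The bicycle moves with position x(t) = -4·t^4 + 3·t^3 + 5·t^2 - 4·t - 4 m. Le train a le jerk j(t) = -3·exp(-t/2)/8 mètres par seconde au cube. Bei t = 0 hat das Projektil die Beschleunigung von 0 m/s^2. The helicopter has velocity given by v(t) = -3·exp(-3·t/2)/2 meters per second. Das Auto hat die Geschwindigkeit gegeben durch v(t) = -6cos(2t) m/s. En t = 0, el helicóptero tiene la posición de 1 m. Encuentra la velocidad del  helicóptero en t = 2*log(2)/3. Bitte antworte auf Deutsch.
Wir haben die Geschwindigkeit v(t) = -3·exp(-3·t/2)/2. Durch Einsetzen von t = 2*log(2)/3: v(2*log(2)/3) = -3/4.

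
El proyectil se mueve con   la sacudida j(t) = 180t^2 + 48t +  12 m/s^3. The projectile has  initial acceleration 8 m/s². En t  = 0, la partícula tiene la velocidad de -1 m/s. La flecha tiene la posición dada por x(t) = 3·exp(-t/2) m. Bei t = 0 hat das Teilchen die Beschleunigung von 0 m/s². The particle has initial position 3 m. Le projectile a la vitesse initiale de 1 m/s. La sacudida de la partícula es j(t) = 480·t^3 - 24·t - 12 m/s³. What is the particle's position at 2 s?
We must find the antiderivative of our jerk equation j(t) = 480·t^3 - 24·t - 12 3 times. The integral of jerk is acceleration. Using a(0) = 0, we get a(t) = 12·t·(10·t^3 - t - 1). Integrating acceleration and using the initial condition v(0) = -1, we get v(t) = 24·t^5 - 4·t^3 - 6·t^2 - 1. Integrating velocity and using the initial condition x(0) = 3, we get x(t) = 4·t^6 - t^4 - 2·t^3 - t + 3. Using x(t) = 4·t^6 - t^4 - 2·t^3 - t + 3 and substituting t = 2, we find x = 225.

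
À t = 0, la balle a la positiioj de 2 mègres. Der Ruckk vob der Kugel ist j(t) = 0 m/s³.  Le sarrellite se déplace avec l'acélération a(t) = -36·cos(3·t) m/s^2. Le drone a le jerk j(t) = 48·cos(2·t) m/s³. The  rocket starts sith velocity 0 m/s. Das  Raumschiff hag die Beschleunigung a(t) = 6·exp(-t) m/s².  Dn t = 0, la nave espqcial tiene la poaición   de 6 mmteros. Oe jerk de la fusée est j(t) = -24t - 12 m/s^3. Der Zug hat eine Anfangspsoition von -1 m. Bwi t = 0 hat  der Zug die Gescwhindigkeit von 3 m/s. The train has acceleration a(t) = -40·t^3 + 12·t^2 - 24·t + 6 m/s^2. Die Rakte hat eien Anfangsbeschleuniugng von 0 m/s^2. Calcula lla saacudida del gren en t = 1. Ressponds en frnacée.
Nous devons dériver notre équation de l'accélération a(t) = -40·t^3 + 12·t^2 - 24·t + 6 1 fois. En dérivant l'accélération, nous obtenons le jerk: j(t) = -120·t^2 + 24·t - 24. De l'équation du jerk j(t) = -120·t^2 + 24·t - 24, nous substituons t = 1 pour obtenir j = -120.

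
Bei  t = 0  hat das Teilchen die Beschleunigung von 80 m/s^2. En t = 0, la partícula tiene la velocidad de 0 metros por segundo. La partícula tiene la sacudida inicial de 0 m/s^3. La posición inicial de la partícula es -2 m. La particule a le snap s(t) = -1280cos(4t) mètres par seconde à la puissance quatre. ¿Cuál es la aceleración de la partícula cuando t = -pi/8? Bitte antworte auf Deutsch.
Um dies zu lösen, müssen wir 2 Stammfunktionen unserer Gleichung für den Snap s(t) = -1280·cos(4·t) finden. Mit ∫s(t)dt und Anwendung von j(0) = 0, finden wir j(t) = -320·sin(4·t). Das Integral von dem Ruck ist die Beschleunigung. Mit a(0) = 80 erhalten wir a(t) = 80·cos(4·t). Wir haben die Beschleunigung a(t) = 80·cos(4·t). Durch Einsetzen von t = -pi/8: a(-pi/8) = 0.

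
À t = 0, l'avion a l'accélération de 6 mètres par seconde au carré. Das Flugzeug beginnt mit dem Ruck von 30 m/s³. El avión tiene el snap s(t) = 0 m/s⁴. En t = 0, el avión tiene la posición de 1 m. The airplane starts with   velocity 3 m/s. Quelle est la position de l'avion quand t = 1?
Nous devons trouver la primitive de notre équation du snap s(t) = 0 4 fois. L'intégrale du snap, avec j(0) = 30, donne le jerk: j(t) = 30. La primitive du jerk est l'accélération. En utilisant a(0) = 6, nous obtenons a(t) = 30·t + 6. L'intégrale de l'accélération, avec v(0) = 3, donne la vitesse: v(t) = 15·t^2 + 6·t + 3. En prenant ∫v(t)dt et en appliquant x(0) = 1, nous trouvons x(t) = 5·t^3 + 3·t^2 + 3·t + 1. De l'équation de la position x(t) = 5·t^3 + 3·t^2 + 3·t + 1, nous substituons t = 1 pour obtenir x = 12.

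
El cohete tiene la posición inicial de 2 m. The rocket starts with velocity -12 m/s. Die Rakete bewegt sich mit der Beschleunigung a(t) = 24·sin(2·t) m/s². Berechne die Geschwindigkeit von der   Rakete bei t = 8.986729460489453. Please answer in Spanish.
Partiendo de la aceleración a(t) = 24·sin(2·t), tomamos 1 integral. Integrando la aceleración y usando la condición inicial v(0) = -12, obtenemos v(t) = -12·cos(2·t). De la ecuación de la velocidad v(t) = -12·cos(2·t), sustituimos t = 8.986729460489453 para obtener v = -7.68185372387387.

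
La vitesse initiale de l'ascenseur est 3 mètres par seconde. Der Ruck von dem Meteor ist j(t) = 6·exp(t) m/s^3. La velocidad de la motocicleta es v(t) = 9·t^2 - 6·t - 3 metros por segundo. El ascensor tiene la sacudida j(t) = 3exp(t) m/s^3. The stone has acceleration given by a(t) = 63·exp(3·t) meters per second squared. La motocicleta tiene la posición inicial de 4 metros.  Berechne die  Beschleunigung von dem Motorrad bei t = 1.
Wir müssen unsere Gleichung für die Geschwindigkeit v(t) = 9·t^2 - 6·t - 3 1-mal ableiten. Mit d/dt von v(t) finden wir a(t) = 18·t - 6. Wir haben die Beschleunigung a(t) = 18·t - 6. Durch Einsetzen von t = 1: a(1) = 12.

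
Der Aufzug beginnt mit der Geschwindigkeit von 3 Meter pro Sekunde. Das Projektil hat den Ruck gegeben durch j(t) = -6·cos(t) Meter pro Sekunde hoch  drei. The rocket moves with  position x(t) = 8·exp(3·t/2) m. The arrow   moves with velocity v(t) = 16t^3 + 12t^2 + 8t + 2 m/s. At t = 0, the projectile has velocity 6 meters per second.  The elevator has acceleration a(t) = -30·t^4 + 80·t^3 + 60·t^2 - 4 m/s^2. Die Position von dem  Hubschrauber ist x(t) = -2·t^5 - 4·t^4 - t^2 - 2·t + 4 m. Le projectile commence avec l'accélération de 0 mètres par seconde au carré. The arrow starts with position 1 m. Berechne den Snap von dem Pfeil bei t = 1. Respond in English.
We must differentiate our velocity equation v(t) = 16·t^3 + 12·t^2 + 8·t + 2 3 times. Differentiating velocity, we get acceleration: a(t) = 48·t^2 + 24·t + 8. Taking d/dt of a(t), we find j(t) = 96·t + 24. Differentiating jerk, we get snap: s(t) = 96. Using s(t) = 96 and substituting t = 1, we find s = 96.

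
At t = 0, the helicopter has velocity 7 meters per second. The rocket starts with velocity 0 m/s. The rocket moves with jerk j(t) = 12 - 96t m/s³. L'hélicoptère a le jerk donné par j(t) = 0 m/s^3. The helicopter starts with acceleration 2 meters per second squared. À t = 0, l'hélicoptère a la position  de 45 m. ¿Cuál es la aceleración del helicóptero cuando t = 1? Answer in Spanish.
Necesitamos integrar nuestra ecuación de la sacudida j(t) = 0 1 vez. La antiderivada de la sacudida, con a(0) = 2, da la aceleración: a(t) = 2. Usando a(t) = 2 y sustituyendo t = 1, encontramos a = 2.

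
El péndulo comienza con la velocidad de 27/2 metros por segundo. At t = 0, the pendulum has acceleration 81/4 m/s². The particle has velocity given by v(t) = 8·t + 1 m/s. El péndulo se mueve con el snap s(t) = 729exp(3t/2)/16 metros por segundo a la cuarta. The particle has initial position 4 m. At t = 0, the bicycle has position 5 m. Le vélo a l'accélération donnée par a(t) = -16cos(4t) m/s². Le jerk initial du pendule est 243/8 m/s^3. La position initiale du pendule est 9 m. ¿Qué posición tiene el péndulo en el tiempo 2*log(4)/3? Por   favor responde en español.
Debemos encontrar la integral de nuestra ecuación del snap s(t) = 729·exp(3·t/2)/16 4 veces. Tomando ∫s(t)dt y aplicando j(0) = 243/8, encontramos j(t) = 243·exp(3·t/2)/8. Tomando ∫j(t)dt y aplicando a(0) = 81/4, encontramos a(t) = 81·exp(3·t/2)/4. Tomando ∫a(t)dt y aplicando v(0) = 27/2, encontramos v(t) = 27·exp(3·t/2)/2. Integrando la velocidad y usando la condición inicial x(0) = 9, obtenemos x(t) = 9·exp(3·t/2). Tenemos la posición x(t) = 9·exp(3·t/2). Sustituyendo t = 2*log(4)/3: x(2*log(4)/3) = 36.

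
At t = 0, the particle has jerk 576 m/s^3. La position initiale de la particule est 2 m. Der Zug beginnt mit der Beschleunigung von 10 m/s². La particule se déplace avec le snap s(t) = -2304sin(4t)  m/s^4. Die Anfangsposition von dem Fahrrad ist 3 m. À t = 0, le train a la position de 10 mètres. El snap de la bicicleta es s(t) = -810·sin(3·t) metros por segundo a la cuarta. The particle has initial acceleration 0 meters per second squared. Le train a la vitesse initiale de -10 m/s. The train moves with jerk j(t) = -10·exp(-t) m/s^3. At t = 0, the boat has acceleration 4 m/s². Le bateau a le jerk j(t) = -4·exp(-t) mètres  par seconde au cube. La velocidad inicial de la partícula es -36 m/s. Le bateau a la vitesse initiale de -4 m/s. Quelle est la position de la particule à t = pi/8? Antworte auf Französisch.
Nous devons trouver la primitive de notre équation du snap s(t) = -2304·sin(4·t) 4 fois. La primitive du snap est le jerk. En utilisant j(0) = 576, nous obtenons j(t) = 576·cos(4·t). En prenant ∫j(t)dt et en appliquant a(0) = 0, nous trouvons a(t) = 144·sin(4·t). La primitive de l'accélération, avec v(0) = -36, donne la vitesse: v(t) = -36·cos(4·t). En prenant ∫v(t)dt et en appliquant x(0) = 2, nous trouvons x(t) = 2 - 9·sin(4·t). De l'équation de la position x(t) = 2 - 9·sin(4·t), nous substituons t = pi/8 pour obtenir x = -7.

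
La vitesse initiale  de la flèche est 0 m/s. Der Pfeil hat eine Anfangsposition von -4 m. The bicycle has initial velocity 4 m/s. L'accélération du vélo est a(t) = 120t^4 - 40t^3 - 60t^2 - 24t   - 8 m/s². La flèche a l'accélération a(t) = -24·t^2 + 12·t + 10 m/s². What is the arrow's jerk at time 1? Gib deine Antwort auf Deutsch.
Um dies zu lösen, müssen wir 1 Ableitung unserer Gleichung für die Beschleunigung a(t) = -24·t^2 + 12·t + 10 nehmen. Mit d/dt von a(t) finden wir j(t) = 12 - 48·t. Aus der Gleichung für den Ruck j(t) = 12 - 48·t, setzen wir t = 1 ein und erhalten j = -36.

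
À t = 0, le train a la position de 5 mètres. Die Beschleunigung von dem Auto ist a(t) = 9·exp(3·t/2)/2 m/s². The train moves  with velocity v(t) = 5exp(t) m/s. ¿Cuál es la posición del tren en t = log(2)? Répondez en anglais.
To solve this, we need to take 1 integral of our velocity equation v(t) = 5·exp(t). Taking ∫v(t)dt and applying x(0) = 5, we find x(t) = 5·exp(t). From the given position equation x(t) = 5·exp(t), we substitute t = log(2) to get x = 10.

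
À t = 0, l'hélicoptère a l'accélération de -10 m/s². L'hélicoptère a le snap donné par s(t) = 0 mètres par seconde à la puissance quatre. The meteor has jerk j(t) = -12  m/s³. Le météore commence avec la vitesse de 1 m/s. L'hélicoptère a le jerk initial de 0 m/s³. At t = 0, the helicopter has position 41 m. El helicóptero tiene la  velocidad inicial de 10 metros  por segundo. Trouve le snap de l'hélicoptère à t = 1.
Nous avons le snap s(t) = 0. En substituant t = 1: s(1) = 0.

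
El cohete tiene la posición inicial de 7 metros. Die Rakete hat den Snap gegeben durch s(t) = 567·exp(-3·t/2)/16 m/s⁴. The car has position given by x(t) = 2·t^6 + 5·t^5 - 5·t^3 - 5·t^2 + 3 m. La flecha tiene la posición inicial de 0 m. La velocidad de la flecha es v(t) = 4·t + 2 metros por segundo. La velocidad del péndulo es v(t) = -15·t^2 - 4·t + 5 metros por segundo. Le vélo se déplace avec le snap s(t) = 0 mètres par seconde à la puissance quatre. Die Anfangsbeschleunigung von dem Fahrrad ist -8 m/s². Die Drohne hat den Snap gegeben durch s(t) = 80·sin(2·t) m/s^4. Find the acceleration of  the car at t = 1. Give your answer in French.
En partant de la position x(t) = 2·t^6 + 5·t^5 - 5·t^3 - 5·t^2 + 3, nous prenons 2 dérivées. La dérivée de la position donne la vitesse: v(t) = 12·t^5 + 25·t^4 - 15·t^2 - 10·t. En prenant d/dt de v(t), nous trouvons a(t) = 60·t^4 + 100·t^3 - 30·t - 10. Nous avons l'accélération a(t) = 60·t^4 + 100·t^3 - 30·t - 10. En substituant t = 1: a(1) = 120.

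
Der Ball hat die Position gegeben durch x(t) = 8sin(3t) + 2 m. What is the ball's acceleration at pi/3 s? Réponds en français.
Nous devons dériver notre équation de la position x(t) = 8·sin(3·t) + 2 2 fois. La dérivée de la position donne la vitesse: v(t) = 24·cos(3·t). En prenant d/dt de v(t), nous trouvons a(t) = -72·sin(3·t). En utilisant a(t) = -72·sin(3·t) et en substituant t = pi/3, nous trouvons a = 0.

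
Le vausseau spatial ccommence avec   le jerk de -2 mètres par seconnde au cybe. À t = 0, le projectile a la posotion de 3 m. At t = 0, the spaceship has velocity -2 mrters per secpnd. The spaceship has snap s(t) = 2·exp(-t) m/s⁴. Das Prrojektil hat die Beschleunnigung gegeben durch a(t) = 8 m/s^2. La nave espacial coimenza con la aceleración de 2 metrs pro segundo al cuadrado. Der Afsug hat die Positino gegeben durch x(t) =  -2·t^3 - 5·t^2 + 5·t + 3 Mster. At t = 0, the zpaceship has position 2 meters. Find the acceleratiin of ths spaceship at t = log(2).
We need to integrate our snap equation s(t) = 2·exp(-t) 2 times. Taking ∫s(t)dt and applying j(0) = -2, we find j(t) = -2·exp(-t). Integrating jerk and using the initial condition a(0) = 2, we get a(t) = 2·exp(-t). From the given acceleration equation a(t) = 2·exp(-t), we substitute t = log(2) to get a = 1.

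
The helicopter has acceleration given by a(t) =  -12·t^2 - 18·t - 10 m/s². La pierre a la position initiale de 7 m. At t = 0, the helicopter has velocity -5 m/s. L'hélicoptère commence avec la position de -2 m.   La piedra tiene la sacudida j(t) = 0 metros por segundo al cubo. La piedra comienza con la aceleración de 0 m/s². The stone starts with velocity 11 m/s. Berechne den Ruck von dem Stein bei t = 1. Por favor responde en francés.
De l'équation du jerk j(t) = 0, nous substituons t = 1 pour obtenir j = 0.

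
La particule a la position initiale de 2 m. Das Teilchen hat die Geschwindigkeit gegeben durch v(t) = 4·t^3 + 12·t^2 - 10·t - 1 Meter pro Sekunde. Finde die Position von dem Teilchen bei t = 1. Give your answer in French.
Nous devons intégrer notre équation de la vitesse v(t) = 4·t^3 + 12·t^2 - 10·t - 1 1 fois. L'intégrale de la vitesse, avec x(0) = 2, donne la position: x(t) = t^4 + 4·t^3 - 5·t^2 - t + 2. De l'équation de la position x(t) = t^4 + 4·t^3 - 5·t^2 - t + 2, nous substituons t = 1 pour obtenir x = 1.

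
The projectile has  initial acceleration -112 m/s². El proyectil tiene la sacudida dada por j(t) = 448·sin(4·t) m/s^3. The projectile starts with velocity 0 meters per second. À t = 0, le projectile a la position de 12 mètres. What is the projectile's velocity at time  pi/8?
We need to integrate our jerk equation j(t) = 448·sin(4·t) 2 times. The antiderivative of jerk, with a(0) = -112, gives acceleration: a(t) = -112·cos(4·t). Finding the integral of a(t) and using v(0) = 0: v(t) = -28·sin(4·t). Using v(t) = -28·sin(4·t) and substituting t = pi/8, we find v = -28.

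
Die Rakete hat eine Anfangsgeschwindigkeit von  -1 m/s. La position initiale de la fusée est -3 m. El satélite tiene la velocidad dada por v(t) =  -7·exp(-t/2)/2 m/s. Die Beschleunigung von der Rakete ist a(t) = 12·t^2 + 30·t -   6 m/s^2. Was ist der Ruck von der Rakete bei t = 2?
Wir müssen unsere Gleichung für die Beschleunigung a(t) = 12·t^2 + 30·t - 6 1-mal ableiten. Die Ableitung von der Beschleunigung ergibt den Ruck: j(t) = 24·t + 30. Mit j(t) = 24·t + 30 und Einsetzen von t = 2, finden wir j = 78.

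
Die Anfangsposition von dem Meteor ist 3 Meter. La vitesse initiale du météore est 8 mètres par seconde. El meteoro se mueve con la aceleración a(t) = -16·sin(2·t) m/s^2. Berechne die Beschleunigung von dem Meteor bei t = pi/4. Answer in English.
Using a(t) = -16·sin(2·t) and substituting t = pi/4, we find a = -16.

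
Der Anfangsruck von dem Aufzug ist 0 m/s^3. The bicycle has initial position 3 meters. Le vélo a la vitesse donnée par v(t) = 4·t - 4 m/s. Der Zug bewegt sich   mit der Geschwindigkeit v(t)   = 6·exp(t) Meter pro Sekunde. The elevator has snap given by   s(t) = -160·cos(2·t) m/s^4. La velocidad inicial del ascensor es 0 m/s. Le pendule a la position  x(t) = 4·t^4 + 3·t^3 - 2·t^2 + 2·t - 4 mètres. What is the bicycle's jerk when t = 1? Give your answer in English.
We must differentiate our velocity equation v(t) = 4·t - 4 2 times. The derivative of velocity gives acceleration: a(t) = 4. Taking d/dt of a(t), we find j(t) = 0. Using j(t) = 0 and substituting t = 1, we find j = 0.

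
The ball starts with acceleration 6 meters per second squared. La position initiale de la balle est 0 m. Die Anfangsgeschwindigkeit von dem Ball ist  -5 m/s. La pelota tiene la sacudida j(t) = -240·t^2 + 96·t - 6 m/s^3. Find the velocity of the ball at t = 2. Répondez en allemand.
Wir müssen die Stammfunktion unserer Gleichung für den Ruck j(t) = -240·t^2 + 96·t - 6 2-mal finden. Mit ∫j(t)dt und Anwendung von a(0) = 6, finden wir a(t) = -80·t^3 + 48·t^2 - 6·t + 6. Durch Integration von der Beschleunigung und Verwendung der Anfangsbedingung v(0) = -5, erhalten wir v(t) = -20·t^4 + 16·t^3 - 3·t^2 + 6·t - 5. Wir haben die Geschwindigkeit v(t) = -20·t^4 + 16·t^3 - 3·t^2 + 6·t - 5. Durch Einsetzen von t = 2: v(2) = -197.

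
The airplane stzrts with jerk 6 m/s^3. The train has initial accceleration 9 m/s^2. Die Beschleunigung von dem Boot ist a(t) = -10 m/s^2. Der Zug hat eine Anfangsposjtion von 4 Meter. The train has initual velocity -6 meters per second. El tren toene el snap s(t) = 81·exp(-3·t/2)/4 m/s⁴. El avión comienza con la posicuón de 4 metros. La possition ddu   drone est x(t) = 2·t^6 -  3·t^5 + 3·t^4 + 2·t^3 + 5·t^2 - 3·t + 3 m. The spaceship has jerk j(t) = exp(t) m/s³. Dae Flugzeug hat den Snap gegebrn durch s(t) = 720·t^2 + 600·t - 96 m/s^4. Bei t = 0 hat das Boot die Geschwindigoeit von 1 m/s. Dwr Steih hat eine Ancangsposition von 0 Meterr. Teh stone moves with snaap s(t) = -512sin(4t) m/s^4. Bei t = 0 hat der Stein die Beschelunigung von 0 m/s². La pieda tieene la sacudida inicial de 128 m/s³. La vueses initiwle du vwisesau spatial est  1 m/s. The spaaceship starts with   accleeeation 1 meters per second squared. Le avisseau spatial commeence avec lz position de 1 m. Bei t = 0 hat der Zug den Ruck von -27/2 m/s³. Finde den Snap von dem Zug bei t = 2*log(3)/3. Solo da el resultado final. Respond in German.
s(2*log(3)/3) = 27/4.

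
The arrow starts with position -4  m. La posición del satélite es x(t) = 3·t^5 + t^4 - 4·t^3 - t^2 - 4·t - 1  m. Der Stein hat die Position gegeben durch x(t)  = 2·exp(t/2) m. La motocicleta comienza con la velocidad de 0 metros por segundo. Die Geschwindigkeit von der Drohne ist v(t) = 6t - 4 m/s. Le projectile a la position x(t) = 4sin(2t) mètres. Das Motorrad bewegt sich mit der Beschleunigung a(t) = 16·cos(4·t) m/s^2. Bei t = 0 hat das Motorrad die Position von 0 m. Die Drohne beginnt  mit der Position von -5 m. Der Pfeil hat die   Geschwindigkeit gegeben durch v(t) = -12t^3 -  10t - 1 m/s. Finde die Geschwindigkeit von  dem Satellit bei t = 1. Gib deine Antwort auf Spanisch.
Partiendo de la posición x(t) = 3·t^5 + t^4 - 4·t^3 - t^2 - 4·t - 1, tomamos 1 derivada. Derivando la posición, obtenemos la velocidad: v(t) = 15·t^4 + 4·t^3 - 12·t^2 - 2·t - 4. De la ecuación de la velocidad v(t) = 15·t^4 + 4·t^3 - 12·t^2 - 2·t - 4, sustituimos t = 1 para obtener v = 1.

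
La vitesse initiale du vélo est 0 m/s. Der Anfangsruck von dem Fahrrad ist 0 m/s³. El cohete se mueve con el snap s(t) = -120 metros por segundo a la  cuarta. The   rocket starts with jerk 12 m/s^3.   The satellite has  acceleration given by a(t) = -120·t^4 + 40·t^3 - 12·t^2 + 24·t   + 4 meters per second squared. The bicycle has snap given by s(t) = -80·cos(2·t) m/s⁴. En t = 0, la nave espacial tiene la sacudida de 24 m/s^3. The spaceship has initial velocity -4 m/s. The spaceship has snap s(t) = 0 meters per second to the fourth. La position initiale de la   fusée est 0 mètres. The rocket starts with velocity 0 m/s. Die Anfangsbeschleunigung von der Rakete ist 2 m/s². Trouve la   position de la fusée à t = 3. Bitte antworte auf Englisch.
Starting from snap s(t) = -120, we take 4 antiderivatives. Taking ∫s(t)dt and applying j(0) = 12, we find j(t) = 12 - 120·t. Finding the integral of j(t) and using a(0) = 2: a(t) = -60·t^2 + 12·t + 2. Integrating acceleration and using the initial condition v(0) = 0, we get v(t) = 2·t·(-10·t^2 + 3·t + 1). The antiderivative of velocity is position. Using x(0) = 0, we get x(t) = -5·t^4 + 2·t^3 + t^2. From the given position equation x(t) = -5·t^4 + 2·t^3 + t^2, we substitute t = 3 to get x = -342.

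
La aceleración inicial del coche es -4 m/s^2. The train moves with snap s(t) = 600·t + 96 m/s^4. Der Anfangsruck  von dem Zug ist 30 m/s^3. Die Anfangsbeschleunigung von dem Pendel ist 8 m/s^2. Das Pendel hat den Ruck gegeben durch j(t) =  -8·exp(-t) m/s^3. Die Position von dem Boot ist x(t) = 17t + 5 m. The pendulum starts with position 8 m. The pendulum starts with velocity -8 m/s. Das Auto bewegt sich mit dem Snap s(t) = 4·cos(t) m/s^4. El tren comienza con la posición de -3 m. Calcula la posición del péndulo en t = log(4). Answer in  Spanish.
Para resolver esto, necesitamos tomar 3 antiderivadas de nuestra ecuación de la sacudida j(t) = -8·exp(-t). La integral de la sacudida, con a(0) = 8, da la aceleración: a(t) = 8·exp(-t). La antiderivada de la aceleración es la velocidad. Usando v(0) = -8, obtenemos v(t) = -8·exp(-t). Tomando ∫v(t)dt y aplicando x(0) = 8, encontramos x(t) = 8·exp(-t). De la ecuación de la posición x(t) = 8·exp(-t), sustituimos t = log(4) para obtener x = 2.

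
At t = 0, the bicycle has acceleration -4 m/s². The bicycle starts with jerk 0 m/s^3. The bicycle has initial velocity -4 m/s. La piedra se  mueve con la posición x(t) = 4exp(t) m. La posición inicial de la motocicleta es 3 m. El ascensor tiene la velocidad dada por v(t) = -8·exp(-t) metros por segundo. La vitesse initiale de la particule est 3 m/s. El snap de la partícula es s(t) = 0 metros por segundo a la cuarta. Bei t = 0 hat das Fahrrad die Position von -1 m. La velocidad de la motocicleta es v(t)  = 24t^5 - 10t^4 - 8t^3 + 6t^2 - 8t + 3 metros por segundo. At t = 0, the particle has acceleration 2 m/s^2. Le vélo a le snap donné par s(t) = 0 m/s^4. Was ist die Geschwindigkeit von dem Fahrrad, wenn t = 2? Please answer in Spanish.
Partiendo del snap s(t) = 0, tomamos 3 antiderivadas. Integrando el snap y usando la condición inicial j(0) = 0, obtenemos j(t) = 0. La integral de la sacudida es la aceleración. Usando a(0) = -4, obtenemos a(t) = -4. La integral de la aceleración es la velocidad. Usando v(0) = -4, obtenemos v(t) = -4·t - 4. Tenemos la velocidad v(t) = -4·t - 4. Sustituyendo t = 2: v(2) = -12.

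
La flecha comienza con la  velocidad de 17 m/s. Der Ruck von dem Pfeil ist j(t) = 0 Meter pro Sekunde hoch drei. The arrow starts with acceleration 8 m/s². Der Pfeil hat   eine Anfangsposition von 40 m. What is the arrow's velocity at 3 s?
To solve this, we need to take 2 integrals of our jerk equation j(t) = 0. The integral of jerk is acceleration. Using a(0) = 8, we get a(t) = 8. The antiderivative of acceleration is velocity. Using v(0) = 17, we get v(t) = 8·t + 17. From the given velocity equation v(t) = 8·t + 17, we substitute t = 3 to get v = 41.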